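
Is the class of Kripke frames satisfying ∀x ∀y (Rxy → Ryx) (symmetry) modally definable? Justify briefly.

Yes, by q → □◇q

Yes: it is symmetry, defined by the B schema q → □◇q.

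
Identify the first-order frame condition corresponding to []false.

Emptiness of R

This is the Ver axiom.
It corresponds to emptiness of R: forall x forall y ~Rxy.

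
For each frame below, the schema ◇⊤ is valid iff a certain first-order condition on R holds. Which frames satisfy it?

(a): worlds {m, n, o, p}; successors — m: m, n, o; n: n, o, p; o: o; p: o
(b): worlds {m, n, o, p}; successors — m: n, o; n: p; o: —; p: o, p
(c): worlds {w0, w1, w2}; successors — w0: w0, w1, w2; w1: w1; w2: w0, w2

Frame correspondent (Sahlqvist): ∀x ∃y Rxy — i.e. seriality.
(a): ✓.
(b): fails — world o has no successor.
(c): ✓.

(a), (c)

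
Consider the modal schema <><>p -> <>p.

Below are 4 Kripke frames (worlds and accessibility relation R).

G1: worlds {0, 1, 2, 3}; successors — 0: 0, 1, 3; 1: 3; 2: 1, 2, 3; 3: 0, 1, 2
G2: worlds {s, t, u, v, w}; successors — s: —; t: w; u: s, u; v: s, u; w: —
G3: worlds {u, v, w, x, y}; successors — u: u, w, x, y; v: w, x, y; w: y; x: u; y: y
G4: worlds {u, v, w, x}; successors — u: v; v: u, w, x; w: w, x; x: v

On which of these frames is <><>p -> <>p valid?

G2

The schema corresponds to transitivity: forall x forall y forall z (Rxy & Ryz -> Rxz).
G1: fails — R32 and R23 but not R33.
G2: satisfies the condition.
G3: fails — Rvx and Rxu but not Rvu.
G4: fails — Ruv and Rvw but not Ruw.
Valid on: G2.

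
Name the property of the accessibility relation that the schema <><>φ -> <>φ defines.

transitivity: forall x forall y forall z (Rxy & Ryz -> Rxz)

Replacing φ by ¬φ and contraposing gives the equivalent schema □φ → □□φ.
Suppose □φ→□□φ is valid. Take Rxy, Ryz and set V(φ)={w : Rxw}. Then □φ at x, so □□φ at x, so □φ at y, so φ at z, i.e. Rxz.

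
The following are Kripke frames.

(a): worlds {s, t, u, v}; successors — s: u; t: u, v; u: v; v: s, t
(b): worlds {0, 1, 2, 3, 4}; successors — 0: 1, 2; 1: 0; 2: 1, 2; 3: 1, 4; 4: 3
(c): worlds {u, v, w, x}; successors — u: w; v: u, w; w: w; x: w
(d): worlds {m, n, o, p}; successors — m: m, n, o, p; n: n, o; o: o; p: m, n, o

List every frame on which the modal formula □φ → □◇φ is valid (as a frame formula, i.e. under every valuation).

(c), (d)

This is the axiom for a generalized confluence (Geach) condition; its first-order frame correspondent is ∀x ∀z (xRz → ∃w (xRw ∧ zRw)).
(a): fails — sRu but no w with sRw and uRw.
(b): fails — 0R1 but no w with 0Rw and 1Rw.
(c): condition met.
(d): condition met.
Valid on: (c), (d).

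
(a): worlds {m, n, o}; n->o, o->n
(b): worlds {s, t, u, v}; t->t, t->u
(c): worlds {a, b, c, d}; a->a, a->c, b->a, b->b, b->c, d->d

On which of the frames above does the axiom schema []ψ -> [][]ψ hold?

(b), (c)

This is the axiom for transitivity; its first-order frame correspondent is forall x forall y forall z (Rxy & Ryz -> Rxz).
(a): fails — Rno and Ron but not Rnn.
(b): satisfies the condition.
(c): satisfies the condition.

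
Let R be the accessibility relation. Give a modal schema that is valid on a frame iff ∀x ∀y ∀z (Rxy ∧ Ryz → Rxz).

□r → □□r

This is transitivity; the standard corresponding axiom is 4: □r → □□r.
Suppose □r→□□r is valid. Take Rxy, Ryz and set V(r)={w : Rxw}. Then □r at x, so □□r at x, so □r at y, so r at z, i.e. Rxz.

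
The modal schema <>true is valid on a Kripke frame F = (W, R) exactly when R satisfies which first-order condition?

seriality

◇⊤ holds at w iff w has a successor, so frame-validity of ◇⊤ is exactly seriality. Equivalently via □r → ◇r:
Suppose □r→◇r is valid. At any x set V(r)=W. Then □r at x, so ◇r at x, so x has a successor.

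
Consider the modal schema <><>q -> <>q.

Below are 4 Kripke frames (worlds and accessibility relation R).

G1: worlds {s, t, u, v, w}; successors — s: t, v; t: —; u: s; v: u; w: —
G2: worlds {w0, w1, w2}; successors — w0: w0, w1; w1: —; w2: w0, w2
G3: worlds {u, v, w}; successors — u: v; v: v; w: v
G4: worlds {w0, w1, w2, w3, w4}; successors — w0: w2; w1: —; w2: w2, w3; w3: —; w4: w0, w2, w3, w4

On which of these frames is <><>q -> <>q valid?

G3

The schema corresponds to transitivity: forall x forall y forall z (Rxy & Ryz -> Rxz).
G1: fails — Rus and Rsv but not Ruv.
G2: fails — Rw2w0 and Rw0w1 but not Rw2w1.
G3: satisfies the condition.
G4: fails — Rw0w2 and Rw2w3 but not Rw0w3.
Valid on: G3.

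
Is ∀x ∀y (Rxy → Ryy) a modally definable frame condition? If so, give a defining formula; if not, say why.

Yes — defined by □(□q → q)

This is a Sahlqvist condition; the T□ axiom □(□q → q) defines it.
Suppose □(□q→q) is valid. Take Rxy and set V(q)={w : Ryw}. Then at y, □q holds; since □(□q→q) at x, □q→q at y, so q at y, i.e. Ryy.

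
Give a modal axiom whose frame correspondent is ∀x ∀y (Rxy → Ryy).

A defining formula is □(□r → r) (the T□ axiom).
Suppose □(□r→r) is valid. Take Rxy and set V(r)={w : Ryw}. Then at y, □r holds; since □(□r→r) at x, □r→r at y, so r at y, i.e. Ryy.

□(□r → r)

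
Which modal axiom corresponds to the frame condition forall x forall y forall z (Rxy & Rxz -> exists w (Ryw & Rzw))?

◇□s → □◇s

This is convergence; the standard corresponding axiom is .2: ◇□s → □◇s.
Suppose ◇□s→□◇s is valid. Take Rxy, Rxz and set V(s)={w : Ryw}. Then □s at y so ◇□s at x, so □◇s at x, so ◇s at z, giving w with Rzw and Ryw.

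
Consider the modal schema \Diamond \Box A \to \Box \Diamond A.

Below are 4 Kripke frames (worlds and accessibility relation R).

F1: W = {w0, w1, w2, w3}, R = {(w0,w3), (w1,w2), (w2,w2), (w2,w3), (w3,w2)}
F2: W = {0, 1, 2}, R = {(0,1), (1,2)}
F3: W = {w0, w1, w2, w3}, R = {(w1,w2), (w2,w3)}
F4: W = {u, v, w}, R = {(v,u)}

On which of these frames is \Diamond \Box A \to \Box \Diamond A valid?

This is the axiom for convergence; its first-order frame correspondent is \forall x \forall y \forall z (Rxy \wedge Rxz \to \exists w (Ryw \wedge Rzw)).
F1: satisfies the condition.
F2: fails — R12 and R12 but 2 and 2 have no common successor.
F3: fails — Rw2w3 and Rw2w3 but w3 and w3 have no common successor.
F4: fails — Rvu and Rvu but u and u have no common successor.

F1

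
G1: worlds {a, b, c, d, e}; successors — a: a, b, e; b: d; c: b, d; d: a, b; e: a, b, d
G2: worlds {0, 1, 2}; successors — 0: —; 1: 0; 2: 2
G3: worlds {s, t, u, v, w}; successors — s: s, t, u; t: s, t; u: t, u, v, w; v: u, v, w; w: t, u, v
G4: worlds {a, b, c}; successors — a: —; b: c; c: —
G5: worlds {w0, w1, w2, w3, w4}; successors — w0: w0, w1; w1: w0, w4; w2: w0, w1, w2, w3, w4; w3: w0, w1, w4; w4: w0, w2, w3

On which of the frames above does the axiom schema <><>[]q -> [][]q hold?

This is the axiom for a generalized confluence (Geach) condition; its first-order frame correspondent is forall x forall y forall z ((x R^2 y & x R^2 z) -> exists w (yRw & z = w)).
G1: fails — aR²a, aR²d but no w with aRw and d=w.
G2: holds.
G3: fails — sR²s, sR²v but no w* with sRw* and v=w*.
G4: holds.
G5: fails — w0R²w0, w0R²w4 but no w with w0Rw and w4=w.
Valid on: G2, G4.

G2, G4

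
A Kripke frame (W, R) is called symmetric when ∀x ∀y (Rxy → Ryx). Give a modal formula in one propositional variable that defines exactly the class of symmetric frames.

The condition is symmetry. The B schema q → □◇q defines it.
Suppose q→□◇q is valid. Take Rxy and set V(q)={x}. Then q at x, so □◇q at x, so ◇q at y, so some z with Ryz has q; z=x, i.e. Ryx.

q → □◇q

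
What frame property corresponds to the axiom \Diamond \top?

seriality

◇⊤ holds at w iff w has a successor, so frame-validity of ◇⊤ is exactly seriality. Equivalently via □ψ → ◇ψ:
Suppose □ψ→◇ψ is valid. At any x set V(ψ)=W. Then □ψ at x, so ◇ψ at x, so x has a successor.
Conversely, on a frame with seriality the schema holds at every world under every valuation.
So the correspondent is seriality.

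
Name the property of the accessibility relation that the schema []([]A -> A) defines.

Suppose □(□A→A) is valid. Take Rxy and set V(A)={w : Ryw}. Then at y, □A holds; since □(□A→A) at x, □A→A at y, so A at y, i.e. Ryy.

shift-reflexivity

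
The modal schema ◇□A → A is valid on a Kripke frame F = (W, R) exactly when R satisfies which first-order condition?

Replacing A by ¬A and contraposing gives the equivalent schema A → □◇A.
Suppose A→□◇A is valid. Take Rxy and set V(A)={x}. Then A at x, so □◇A at x, so ◇A at y, so some z with Ryz has A; z=x, i.e. Ryx.
Conversely, on a frame with symmetry the schema holds at every world under every valuation.
Frame condition: ∀x ∀y (Rxy → Ryx).

symmetry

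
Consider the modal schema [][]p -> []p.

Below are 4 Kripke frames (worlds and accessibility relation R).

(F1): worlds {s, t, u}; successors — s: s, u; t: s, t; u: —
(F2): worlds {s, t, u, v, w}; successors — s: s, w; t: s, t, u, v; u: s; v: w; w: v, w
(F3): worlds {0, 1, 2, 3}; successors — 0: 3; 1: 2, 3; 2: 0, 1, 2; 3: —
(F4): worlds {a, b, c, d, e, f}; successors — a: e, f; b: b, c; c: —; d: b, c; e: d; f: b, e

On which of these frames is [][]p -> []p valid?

The schema corresponds to density: forall x forall y (Rxy -> exists z (Rxz & Rzy)).
(F1): satisfies the condition.
(F2): satisfies the condition.
(F3): fails — R03 but no z with R0z and Rz3.
(F4): fails — Red but no z with Rez and Rzd.

(F1), (F2)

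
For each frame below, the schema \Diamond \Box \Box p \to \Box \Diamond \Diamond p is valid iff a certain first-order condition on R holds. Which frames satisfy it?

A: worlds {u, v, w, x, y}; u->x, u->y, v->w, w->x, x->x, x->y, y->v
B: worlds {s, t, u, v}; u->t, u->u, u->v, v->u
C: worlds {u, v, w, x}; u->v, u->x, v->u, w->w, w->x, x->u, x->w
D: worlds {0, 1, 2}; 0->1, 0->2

This is the axiom for a generalized confluence (Geach) condition; its first-order frame correspondent is \forall x \forall y \forall z ((xRy \wedge xRz) \to \exists w (y R^2 w \wedge z R^2 w)).
A: fails — uRx, uRy but no t with xR²t and yR²t.
B: fails — uRt, uRt but no w with tR²w and tR²w.
C: condition met.
D: fails — 0R1, 0R1 but no w with 1R²w and 1R²w.
Valid on: C.

C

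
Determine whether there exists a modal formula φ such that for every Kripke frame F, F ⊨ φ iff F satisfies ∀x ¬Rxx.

Any modally definable frame class is closed under surjective bounded morphisms.
The 5-cycle (worlds w0,w1,w2,w3,w4 with w0→w1→w2→w3→w4→w0) is irreflexive, and the map sending every world to a single reflexive point • is a surjective bounded morphism (forth: every edge maps to (•,•); back: every world has a successor). So any modal formula valid on the 5-cycle is also valid on the reflexive point, which is not irreflexive.
So no modal formula (or set of formulas) defines exactly the irreflexive frames.

Not modally definable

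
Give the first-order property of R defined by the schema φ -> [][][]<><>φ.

forall x forall z (x R^3 z -> exists w (x = w & z R^2 w))

This is a Sahlqvist (Geach-type) schema ◇^0□^0φ → □^3◇^2φ.
First-order correspondent: forall x forall z (x R^3 z -> exists w (x = w & z R^2 w)).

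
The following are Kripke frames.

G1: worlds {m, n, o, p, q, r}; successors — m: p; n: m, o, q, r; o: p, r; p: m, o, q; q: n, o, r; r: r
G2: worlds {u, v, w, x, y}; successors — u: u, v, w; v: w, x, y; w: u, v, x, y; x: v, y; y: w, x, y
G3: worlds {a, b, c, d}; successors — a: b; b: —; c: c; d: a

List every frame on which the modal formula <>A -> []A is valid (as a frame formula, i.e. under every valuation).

G3

This is the axiom for partial functionality; its first-order frame correspondent is forall x forall y forall z (Rxy & Rxz -> y = z).
G1: fails — n sees both m and o.
G2: fails — u sees both u and v.
G3: condition met.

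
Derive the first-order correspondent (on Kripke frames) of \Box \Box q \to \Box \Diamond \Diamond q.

This is a Sahlqvist (Geach-type) schema ◇^0□^2q → □^1◇^2q.
Minimal-valuation argument: fix x; take any y with xR^0y and any z with xR^1z. Set V(q) to the set of worlds R-reachable from y in exactly 2 steps. Then □^2q holds at y, so the antecedent holds at x; validity forces ◇^2q at z, giving a w with zR^2w and yR^2w.
First-order correspondent: \forall x \forall z (xRz \to \exists w (x R^2 w \wedge z R^2 w)).

\forall x \forall z (xRz \to \exists w (x R^2 w \wedge z R^2 w))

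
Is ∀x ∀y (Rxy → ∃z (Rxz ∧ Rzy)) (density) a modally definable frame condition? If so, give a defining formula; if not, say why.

This is a Sahlqvist condition; the C4 axiom □□q → □q defines it.
Suppose □□q→□q is valid. Take Rxy and set V(q)={w : xR²w}. Then □□q at x, so □q at x, so q at y, i.e. ∃z(Rxz∧Rzy).

Yes, by □□q → □q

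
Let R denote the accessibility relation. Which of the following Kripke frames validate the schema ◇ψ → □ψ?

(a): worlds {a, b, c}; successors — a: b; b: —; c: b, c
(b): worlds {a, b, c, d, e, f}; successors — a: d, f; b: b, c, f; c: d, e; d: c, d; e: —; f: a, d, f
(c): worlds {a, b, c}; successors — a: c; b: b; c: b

This is the axiom for partial functionality; its first-order frame correspondent is ∀x ∀y ∀z (Rxy ∧ Rxz → y = z).
(a): fails — c sees both b and c.
(b): fails — a sees both d and f.
(c): holds.

(c)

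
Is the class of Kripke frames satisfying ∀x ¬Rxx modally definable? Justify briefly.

Not definable by any modal formula

Modal frame validity is preserved under surjective bounded morphisms.
The 4-cycle (worlds 0,1,2,3 with 0→1→2→3→0) is irreflexive, and the map sending every world to a single reflexive point • is a surjective bounded morphism (forth: every edge maps to (•,•); back: every world has a successor). So any modal formula valid on the 4-cycle is also valid on the reflexive point, which is not irreflexive.
So the class is not modally definable.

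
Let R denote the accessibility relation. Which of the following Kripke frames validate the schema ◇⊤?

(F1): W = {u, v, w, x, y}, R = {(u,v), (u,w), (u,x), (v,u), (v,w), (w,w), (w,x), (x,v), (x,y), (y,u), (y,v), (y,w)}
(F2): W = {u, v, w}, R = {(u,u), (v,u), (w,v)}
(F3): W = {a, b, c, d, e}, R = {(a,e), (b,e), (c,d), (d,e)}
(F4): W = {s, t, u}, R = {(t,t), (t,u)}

Frame correspondent (Sahlqvist): ∀x ∃y Rxy — i.e. seriality.
(F1): holds.
(F2): holds.
(F3): fails — world e has no successor.
(F4): fails — world s has no successor.
Valid on: (F1), (F2).

(F1), (F2)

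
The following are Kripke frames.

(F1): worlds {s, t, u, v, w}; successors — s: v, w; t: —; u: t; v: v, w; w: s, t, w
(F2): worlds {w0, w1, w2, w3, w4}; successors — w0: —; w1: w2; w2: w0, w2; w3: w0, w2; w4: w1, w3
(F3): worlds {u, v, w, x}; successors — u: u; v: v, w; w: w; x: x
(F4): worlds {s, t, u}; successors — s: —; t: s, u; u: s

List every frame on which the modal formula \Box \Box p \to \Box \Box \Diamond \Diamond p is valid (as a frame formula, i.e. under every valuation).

This is the axiom for a generalized confluence (Geach) condition; its first-order frame correspondent is \forall x \forall z (x R^2 z \to \exists w (x R^2 w \wedge z R^2 w)).
(F1): fails — sR²t but no w* with sR²w* and tR²w*.
(F2): fails — w1R²w0 but no w with w1R²w and w0R²w.
(F3): satisfies the condition.
(F4): fails — tR²s but no w with tR²w and sR²w.
Valid on: (F3).

(F3)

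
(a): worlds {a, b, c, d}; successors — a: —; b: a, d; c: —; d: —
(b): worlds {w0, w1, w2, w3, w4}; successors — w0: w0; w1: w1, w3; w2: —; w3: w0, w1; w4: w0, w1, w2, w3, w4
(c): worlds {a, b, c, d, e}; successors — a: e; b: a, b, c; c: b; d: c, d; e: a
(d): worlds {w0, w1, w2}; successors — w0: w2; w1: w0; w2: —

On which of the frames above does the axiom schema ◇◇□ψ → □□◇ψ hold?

Frame correspondent (Sahlqvist): ∀x ∀y ∀z ((xR²y ∧ xR²z) → ∃w (yRw ∧ zRw)) — i.e. a generalized confluence (Geach) condition.
(a): holds.
(b): fails — w1R²w0, w1R²w1 but no w with w0Rw and w1Rw.
(c): fails — bR²a, bR²b but no w with aRw and bRw.
(d): fails — w1R²w2, w1R²w2 but no w with w2Rw and w2Rw.
Valid on: (a).

(a)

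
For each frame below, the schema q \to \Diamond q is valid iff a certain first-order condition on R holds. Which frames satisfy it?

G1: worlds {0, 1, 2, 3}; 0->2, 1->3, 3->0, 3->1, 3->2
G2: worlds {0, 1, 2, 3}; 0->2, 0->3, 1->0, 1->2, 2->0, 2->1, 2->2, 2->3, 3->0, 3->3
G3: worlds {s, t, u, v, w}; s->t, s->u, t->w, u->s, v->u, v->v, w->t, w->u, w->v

none

Frame correspondent (Sahlqvist): \forall x Rxx — i.e. reflexivity.
G1: fails — world 0 does not see itself.
G2: fails — world 0 does not see itself.
G3: fails — world s does not see itself.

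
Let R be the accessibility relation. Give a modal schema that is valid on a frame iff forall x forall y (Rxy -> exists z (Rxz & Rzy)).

The condition is density. The C4 schema □□r → □r defines it.
Suppose □□r→□r is valid. Take Rxy and set V(r)={w : xR²w}. Then □□r at x, so □r at x, so r at y, i.e. ∃z(Rxz∧Rzy).

□□r → □r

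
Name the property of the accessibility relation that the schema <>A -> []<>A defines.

The Euclidean property

This is the 5 axiom.
It corresponds to the Euclidean property: forall x forall y forall z (Rxy & Rxz -> Ryz).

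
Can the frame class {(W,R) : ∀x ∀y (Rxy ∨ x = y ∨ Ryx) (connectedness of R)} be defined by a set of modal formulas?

Not modally definable

Any modally definable frame class is closed under disjoint unions.
Take 2 disjoint single-world reflexive frames: each is trivially connected, but their disjoint union has 2 worlds with no edge between distinct components, so it is not connected.
So the class is not modally definable.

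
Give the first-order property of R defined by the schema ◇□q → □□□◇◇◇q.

This is a Sahlqvist (Geach-type) schema ◇^1□^1q → □^3◇^3q.
First-order correspondent: ∀x ∀y ∀z ((xRy ∧ xR³z) → ∃w (yRw ∧ zR³w)).

∀x ∀y ∀z ((xRy ∧ xR³z) → ∃w (yRw ∧ zR³w))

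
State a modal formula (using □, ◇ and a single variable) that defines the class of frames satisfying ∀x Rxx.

□ψ → ψ

The condition is reflexivity. The T schema □ψ → ψ defines it.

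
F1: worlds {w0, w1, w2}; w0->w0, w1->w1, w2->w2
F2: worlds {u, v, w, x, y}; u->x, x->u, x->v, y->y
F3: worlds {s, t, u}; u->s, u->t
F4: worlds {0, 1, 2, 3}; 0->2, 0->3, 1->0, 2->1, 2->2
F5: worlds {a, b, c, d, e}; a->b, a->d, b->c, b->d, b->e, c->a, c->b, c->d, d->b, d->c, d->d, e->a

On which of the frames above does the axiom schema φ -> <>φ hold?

The schema corresponds to reflexivity: forall x Rxx.
F1: satisfies the condition.
F2: fails — world u does not see itself.
F3: fails — world s does not see itself.
F4: fails — world 0 does not see itself.
F5: fails — world a does not see itself.
Valid on: F1.

F1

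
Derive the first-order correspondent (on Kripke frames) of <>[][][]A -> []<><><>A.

forall x forall y forall z ((xRy & xRz) -> exists w (y R^3 w & z R^3 w))

This is a Sahlqvist (Geach-type) schema ◇^1□^3A → □^1◇^3A.
Minimal-valuation argument: fix x; take any y with xR^1y and any z with xR^1z. Set V(A) to the set of worlds R-reachable from y in exactly 3 steps. Then □^3A holds at y, so the antecedent holds at x; validity forces ◇^3A at z, giving a w with zR^3w and yR^3w.
First-order correspondent: forall x forall y forall z ((xRy & xRz) -> exists w (y R^3 w & z R^3 w)).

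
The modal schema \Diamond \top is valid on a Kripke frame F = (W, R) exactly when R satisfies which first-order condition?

◇⊤ holds at w iff w has a successor, so frame-validity of ◇⊤ is exactly seriality. Equivalently via □q → ◇q:
Suppose □q→◇q is valid. At any x set V(q)=W. Then □q at x, so ◇q at x, so x has a successor.
Conversely, on a frame with seriality the schema holds at every world under every valuation.
Frame condition: \forall x \exists y Rxy.

Seriality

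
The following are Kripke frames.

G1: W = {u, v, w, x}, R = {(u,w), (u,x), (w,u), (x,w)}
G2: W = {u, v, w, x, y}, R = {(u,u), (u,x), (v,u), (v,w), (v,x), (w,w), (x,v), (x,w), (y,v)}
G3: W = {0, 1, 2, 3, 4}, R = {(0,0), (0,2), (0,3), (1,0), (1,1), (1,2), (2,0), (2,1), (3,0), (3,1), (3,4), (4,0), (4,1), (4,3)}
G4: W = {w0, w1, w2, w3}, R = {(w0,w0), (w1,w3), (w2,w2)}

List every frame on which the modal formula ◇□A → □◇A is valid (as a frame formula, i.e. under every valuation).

Frame correspondent (Sahlqvist): ∀x ∀y ∀z (Rxy ∧ Rxz → ∃w (Ryw ∧ Rzw)) — i.e. convergence.
G1: fails — Ruw and Rux but w and x have no common successor.
G2: fails — Ruu and Rux but u and x have no common successor.
G3: ✓.
G4: fails — Rw1w3 and Rw1w3 but w3 and w3 have no common successor.
Valid on: G3.

G3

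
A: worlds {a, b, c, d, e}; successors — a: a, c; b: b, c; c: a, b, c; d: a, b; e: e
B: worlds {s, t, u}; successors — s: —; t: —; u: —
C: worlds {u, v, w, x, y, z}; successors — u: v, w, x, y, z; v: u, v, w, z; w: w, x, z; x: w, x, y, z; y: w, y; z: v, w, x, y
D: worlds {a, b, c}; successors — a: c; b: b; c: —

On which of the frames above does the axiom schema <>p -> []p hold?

This is the axiom for partial functionality; its first-order frame correspondent is forall x forall y forall z (Rxy & Rxz -> y = z).
A: fails — a sees both a and c.
B: condition met.
C: fails — u sees both v and w.
D: condition met.

B, D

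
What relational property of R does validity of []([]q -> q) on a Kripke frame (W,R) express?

shift-reflexivity

Suppose □(□q→q) is valid. Take Rxy and set V(q)={w : Ryw}. Then at y, □q holds; since □(□q→q) at x, □q→q at y, so q at y, i.e. Ryy.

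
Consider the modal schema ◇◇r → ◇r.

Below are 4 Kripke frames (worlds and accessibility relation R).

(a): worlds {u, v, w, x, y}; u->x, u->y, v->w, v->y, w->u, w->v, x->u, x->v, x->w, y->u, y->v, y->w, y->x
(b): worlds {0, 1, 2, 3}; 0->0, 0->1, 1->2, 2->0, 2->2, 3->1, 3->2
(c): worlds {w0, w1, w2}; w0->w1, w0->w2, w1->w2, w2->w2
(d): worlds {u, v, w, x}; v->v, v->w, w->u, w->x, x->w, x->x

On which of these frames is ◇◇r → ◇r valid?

The schema corresponds to transitivity: ∀x ∀y ∀z (Rxy ∧ Ryz → Rxz).
(a): fails — Rwu and Rux but not Rwx.
(b): fails — R32 and R20 but not R30.
(c): ✓.
(d): fails — Rxw and Rwu but not Rxu.

(c)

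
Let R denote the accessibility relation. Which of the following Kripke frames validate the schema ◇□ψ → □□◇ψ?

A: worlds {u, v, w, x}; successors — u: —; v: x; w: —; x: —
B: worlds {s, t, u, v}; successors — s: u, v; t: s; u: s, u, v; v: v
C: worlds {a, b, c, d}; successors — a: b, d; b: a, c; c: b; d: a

This is the axiom for a generalized confluence (Geach) condition; its first-order frame correspondent is ∀x ∀y ∀z ((xRy ∧ xR²z) → ∃w (yRw ∧ zRw)).
A: holds.
B: holds.
C: fails — aRb, aR²a but no w with bRw and aRw.

A, B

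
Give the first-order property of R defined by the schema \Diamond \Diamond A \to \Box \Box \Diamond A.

\forall x \forall y \forall z ((x R^2 y \wedge x R^2 z) \to \exists w (y = w \wedge zRw))

This is a Sahlqvist (Geach-type) schema ◇^2□^0A → □^2◇^1A.
First-order correspondent: \forall x \forall y \forall z ((x R^2 y \wedge x R^2 z) \to \exists w (y = w \wedge zRw)).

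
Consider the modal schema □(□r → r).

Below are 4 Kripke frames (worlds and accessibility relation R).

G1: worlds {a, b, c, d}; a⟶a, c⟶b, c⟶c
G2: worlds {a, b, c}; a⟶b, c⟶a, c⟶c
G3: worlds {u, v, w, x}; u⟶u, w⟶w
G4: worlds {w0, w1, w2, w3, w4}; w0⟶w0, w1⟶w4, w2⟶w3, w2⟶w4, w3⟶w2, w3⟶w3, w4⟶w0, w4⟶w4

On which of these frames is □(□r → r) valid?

G3

Frame correspondent (Sahlqvist): ∀x ∀y (Rxy → Ryy) — i.e. shift-reflexivity.
G1: fails — Rcb but not Rbb.
G2: fails — Rca but not Raa.
G3: ✓.
G4: fails — Rw3w2 but not Rw2w2.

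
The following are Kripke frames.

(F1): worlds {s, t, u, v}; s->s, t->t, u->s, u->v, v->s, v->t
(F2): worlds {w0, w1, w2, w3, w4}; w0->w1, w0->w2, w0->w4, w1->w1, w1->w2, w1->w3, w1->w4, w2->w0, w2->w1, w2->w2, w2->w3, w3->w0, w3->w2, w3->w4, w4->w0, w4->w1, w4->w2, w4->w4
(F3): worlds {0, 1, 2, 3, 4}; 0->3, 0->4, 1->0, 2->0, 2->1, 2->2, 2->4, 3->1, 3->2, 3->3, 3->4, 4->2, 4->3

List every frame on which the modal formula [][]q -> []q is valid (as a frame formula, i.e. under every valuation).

This is the axiom for density; its first-order frame correspondent is forall x forall y (Rxy -> exists z (Rxz & Rzy)).
(F1): fails — Ruv but no z with Ruz and Rzv.
(F2): holds.
(F3): fails — R10 but no z with R1z and Rz0.
Valid on: (F2).

(F2)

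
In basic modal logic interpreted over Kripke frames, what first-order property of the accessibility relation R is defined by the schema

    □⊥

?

This is the Ver axiom.
It corresponds to emptiness of R: ∀x ∀y ¬Rxy.

emptiness of R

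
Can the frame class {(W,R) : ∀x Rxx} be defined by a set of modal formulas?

Yes, by □p → p

Yes: it is reflexivity, defined by the T schema □p → p.
Suppose □p→p is valid. At any x set V(p)={w : Rxw}. Then □p holds at x, so p holds at x, i.e. Rxx.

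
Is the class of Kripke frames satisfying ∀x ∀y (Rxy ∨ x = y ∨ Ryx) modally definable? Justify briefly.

Not modally definable

If a class were modally definable it would be closed under disjoint unions (Goldblatt–Thomason).
Take 2 disjoint single-world reflexive frames: each is trivially connected, but their disjoint union has 2 worlds with no edge between distinct components, so it is not connected.
So no modal formula (or set of formulas) defines exactly the connected frames.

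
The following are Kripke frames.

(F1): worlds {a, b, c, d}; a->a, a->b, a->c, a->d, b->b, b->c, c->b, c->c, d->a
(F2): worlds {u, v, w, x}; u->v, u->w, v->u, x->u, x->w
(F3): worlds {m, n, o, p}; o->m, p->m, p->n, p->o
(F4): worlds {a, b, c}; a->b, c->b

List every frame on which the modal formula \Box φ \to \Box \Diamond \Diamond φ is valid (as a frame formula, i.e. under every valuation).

The schema corresponds to a generalized confluence (Geach) condition: \forall x \forall z (xRz \to \exists w (xRw \wedge z R^2 w)).
(F1): ✓.
(F2): fails — uRw but no t with uRt and wR²t.
(F3): fails — oRm but no w with oRw and mR²w.
(F4): fails — aRb but no w with aRw and bR²w.
Valid on: (F1).

(F1)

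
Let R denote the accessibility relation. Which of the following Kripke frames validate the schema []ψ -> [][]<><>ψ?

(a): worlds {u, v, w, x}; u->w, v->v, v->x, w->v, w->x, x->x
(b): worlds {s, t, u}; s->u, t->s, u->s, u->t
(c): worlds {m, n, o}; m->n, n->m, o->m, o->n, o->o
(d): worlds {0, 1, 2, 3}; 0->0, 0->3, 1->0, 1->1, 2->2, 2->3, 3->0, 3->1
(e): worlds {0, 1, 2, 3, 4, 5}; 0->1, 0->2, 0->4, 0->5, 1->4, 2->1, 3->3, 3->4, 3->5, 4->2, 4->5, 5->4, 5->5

Frame correspondent (Sahlqvist): forall x forall z (x R^2 z -> exists w (xRw & z R^2 w)) — i.e. a generalized confluence (Geach) condition.
(a): fails — uR²v but no t with uRt and vR²t.
(b): fails — sR²s but no w with sRw and sR²w.
(c): fails — mR²m but no w with mRw and mR²w.
(d): satisfies the condition.
(e): satisfies the condition.

(d), (e)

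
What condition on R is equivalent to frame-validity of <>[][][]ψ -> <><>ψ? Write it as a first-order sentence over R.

forall x forall y (xRy -> exists w (y R^3 w & x R^2 w))

This is a Sahlqvist (Geach-type) schema ◇^1□^3ψ → □^0◇^2ψ.
Minimal-valuation argument: fix x; take any y with xR^1y and any z with xR^0z. Set V(ψ) to the set of worlds R-reachable from y in exactly 3 steps. Then □^3ψ holds at y, so the antecedent holds at x; validity forces ◇^2ψ at z, giving a w with zR^2w and yR^3w.
First-order correspondent: forall x forall y (xRy -> exists w (y R^3 w & x R^2 w)).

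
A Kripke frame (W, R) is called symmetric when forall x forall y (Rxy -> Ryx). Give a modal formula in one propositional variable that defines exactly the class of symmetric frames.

q → □◇q

A defining formula is q → □◇q (the B axiom).
Suppose q→□◇q is valid. Take Rxy and set V(q)={x}. Then q at x, so □◇q at x, so ◇q at y, so some z with Ryz has q; z=x, i.e. Ryx.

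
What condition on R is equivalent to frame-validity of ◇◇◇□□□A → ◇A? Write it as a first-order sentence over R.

∀x ∀y (xR³y → ∃w (yR³w ∧ xRw))

This is a Sahlqvist (Geach-type) schema ◇^3□^3A → □^0◇^1A.
Minimal-valuation argument: fix x; take any y with xR^3y and any z with xR^0z. Set V(A) to the set of worlds R-reachable from y in exactly 3 steps. Then □^3A holds at y, so the antecedent holds at x; validity forces ◇^1A at z, giving a w with zR^1w and yR^3w.
First-order correspondent: ∀x ∀y (xR³y → ∃w (yR³w ∧ xRw)).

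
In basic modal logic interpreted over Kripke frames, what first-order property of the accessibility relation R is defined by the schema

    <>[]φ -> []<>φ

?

convergence: forall x forall y forall z (Rxy & Rxz -> exists w (Ryw & Rzw))

Suppose ◇□φ→□◇φ is valid. Take Rxy, Rxz and set V(φ)={w : Ryw}. Then □φ at y so ◇□φ at x, so □◇φ at x, so ◇φ at z, giving w with Rzw and Ryw.
Conversely, any frame satisfying forall x forall y forall z (Rxy & Rxz -> exists w (Ryw & Rzw)) validates the schema.
Frame condition: forall x forall y forall z (Rxy & Rxz -> exists w (Ryw & Rzw)).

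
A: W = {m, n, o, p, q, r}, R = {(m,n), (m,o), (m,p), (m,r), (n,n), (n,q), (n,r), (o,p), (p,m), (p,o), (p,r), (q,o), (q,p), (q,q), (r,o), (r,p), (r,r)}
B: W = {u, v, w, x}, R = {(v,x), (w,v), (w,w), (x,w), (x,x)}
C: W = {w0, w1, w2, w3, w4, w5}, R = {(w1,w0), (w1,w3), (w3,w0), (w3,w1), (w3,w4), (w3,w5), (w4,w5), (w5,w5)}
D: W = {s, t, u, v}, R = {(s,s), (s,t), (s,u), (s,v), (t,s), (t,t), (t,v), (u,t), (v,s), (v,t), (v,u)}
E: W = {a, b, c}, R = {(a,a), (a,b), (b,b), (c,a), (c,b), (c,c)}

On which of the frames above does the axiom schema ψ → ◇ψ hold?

E

The schema corresponds to reflexivity: ∀x Rxx.
A: fails — world m does not see itself.
B: fails — world u does not see itself.
C: fails — world w0 does not see itself.
D: fails — world u does not see itself.
E: satisfies the condition.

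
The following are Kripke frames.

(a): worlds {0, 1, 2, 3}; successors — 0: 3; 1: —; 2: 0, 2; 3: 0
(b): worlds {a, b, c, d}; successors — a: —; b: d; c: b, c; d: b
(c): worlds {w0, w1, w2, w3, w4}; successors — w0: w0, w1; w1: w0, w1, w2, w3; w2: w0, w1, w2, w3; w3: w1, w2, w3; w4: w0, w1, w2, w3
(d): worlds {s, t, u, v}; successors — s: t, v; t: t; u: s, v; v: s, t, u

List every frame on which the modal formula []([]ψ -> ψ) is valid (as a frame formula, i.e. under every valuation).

(c)

This is the axiom for shift-reflexivity; its first-order frame correspondent is forall x forall y (Rxy -> Ryy).
(a): fails — R30 but not R00.
(b): fails — Rdb but not Rbb.
(c): satisfies the condition.
(d): fails — Ruv but not Rvv.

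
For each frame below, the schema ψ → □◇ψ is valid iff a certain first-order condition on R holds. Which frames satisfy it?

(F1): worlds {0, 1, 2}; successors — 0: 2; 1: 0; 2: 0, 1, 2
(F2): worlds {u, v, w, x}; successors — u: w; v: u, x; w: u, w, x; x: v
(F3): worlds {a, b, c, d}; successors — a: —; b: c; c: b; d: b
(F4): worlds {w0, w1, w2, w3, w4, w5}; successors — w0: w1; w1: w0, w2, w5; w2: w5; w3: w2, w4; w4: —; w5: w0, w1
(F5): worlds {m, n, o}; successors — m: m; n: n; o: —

Frame correspondent (Sahlqvist): ∀x ∀y (Rxy → Ryx) — i.e. symmetry.
(F1): fails — R10 but not R01.
(F2): fails — Rwx but not Rxw.
(F3): fails — Rdb but not Rbd.
(F4): fails — Rw1w2 but not Rw2w1.
(F5): holds.

(F5)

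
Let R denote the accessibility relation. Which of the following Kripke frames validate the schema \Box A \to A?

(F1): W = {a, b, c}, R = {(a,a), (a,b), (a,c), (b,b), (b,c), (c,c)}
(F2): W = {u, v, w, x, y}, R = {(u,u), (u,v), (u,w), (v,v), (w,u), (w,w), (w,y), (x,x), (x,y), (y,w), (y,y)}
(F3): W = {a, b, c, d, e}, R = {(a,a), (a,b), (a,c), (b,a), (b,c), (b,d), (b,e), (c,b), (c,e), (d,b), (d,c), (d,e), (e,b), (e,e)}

(F1), (F2)

The schema corresponds to reflexivity: \forall x Rxx.
(F1): satisfies the condition.
(F2): satisfies the condition.
(F3): fails — world b does not see itself.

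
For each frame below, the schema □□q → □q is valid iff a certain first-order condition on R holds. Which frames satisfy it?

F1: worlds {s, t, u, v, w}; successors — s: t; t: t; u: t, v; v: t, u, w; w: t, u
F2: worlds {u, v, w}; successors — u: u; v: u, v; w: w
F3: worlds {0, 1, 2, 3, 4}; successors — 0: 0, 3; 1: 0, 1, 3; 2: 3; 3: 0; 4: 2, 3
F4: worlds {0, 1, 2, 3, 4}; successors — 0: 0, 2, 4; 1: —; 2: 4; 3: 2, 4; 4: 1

F2

This is the axiom for density; its first-order frame correspondent is ∀x ∀y (Rxy → ∃z (Rxz ∧ Rzy)).
F1: fails — Ruv but no z with Ruz and Rzv.
F2: satisfies the condition.
F3: fails — R23 but no z with R2z and Rz3.
F4: fails — R32 but no z with R3z and Rz2.
Valid on: F2.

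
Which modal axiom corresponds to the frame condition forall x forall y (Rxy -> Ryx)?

q → □◇q

This is symmetry; the standard corresponding axiom is B: q → □◇q.
Suppose q→□◇q is valid. Take Rxy and set V(q)={x}. Then q at x, so □◇q at x, so ◇q at y, so some z with Ryz has q; z=x, i.e. Ryx.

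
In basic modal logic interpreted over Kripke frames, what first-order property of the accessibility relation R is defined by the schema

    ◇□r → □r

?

Replacing r by ¬r and contraposing gives the equivalent schema ◇r → □◇r.
Suppose ◇r→□◇r is valid. Take Rxy, Rxz and set V(r)={y}. Then ◇r at x, so □◇r at x, so ◇r at z, so some w with Rzw has r; w=y, i.e. Rzy. By symmetry of the argument, Ryz.
Conversely, on a frame with the Euclidean property the schema holds at every world under every valuation.
Frame condition: ∀x ∀y ∀z (Rxy ∧ Rxz → Ryz).

the Euclidean property: ∀x ∀y ∀z (Rxy ∧ Rxz → Ryz)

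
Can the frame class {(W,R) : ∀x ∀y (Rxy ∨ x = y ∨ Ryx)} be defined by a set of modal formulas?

Any modally definable frame class is closed under disjoint unions.
Take 3 disjoint single-world reflexive frames: each is trivially connected, but their disjoint union has 3 worlds with no edge between distinct components, so it is not connected.
Hence connectedness of R is not modally definable.

Not modally definable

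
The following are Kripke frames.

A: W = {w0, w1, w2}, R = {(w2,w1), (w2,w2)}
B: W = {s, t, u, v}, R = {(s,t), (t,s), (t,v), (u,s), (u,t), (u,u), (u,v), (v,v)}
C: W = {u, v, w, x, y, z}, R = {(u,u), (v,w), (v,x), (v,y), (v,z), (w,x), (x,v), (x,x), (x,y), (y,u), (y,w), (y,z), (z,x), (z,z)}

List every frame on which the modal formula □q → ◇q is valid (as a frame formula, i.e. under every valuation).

B, C

The schema corresponds to seriality: ∀x ∃y Rxy.
A: fails — world w0 has no successor.
B: holds.
C: holds.
Valid on: B, C.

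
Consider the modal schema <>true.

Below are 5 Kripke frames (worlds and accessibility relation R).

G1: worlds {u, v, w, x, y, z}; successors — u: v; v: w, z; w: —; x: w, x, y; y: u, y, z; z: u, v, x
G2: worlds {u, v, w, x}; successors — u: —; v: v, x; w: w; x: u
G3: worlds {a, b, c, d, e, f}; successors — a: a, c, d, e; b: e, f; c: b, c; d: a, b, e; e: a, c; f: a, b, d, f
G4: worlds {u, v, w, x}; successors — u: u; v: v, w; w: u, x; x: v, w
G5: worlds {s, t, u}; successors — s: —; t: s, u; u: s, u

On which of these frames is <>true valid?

G3, G4

Frame correspondent (Sahlqvist): forall x exists y Rxy — i.e. seriality.
G1: fails — world w has no successor.
G2: fails — world u has no successor.
G3: holds.
G4: holds.
G5: fails — world s has no successor.
Valid on: G3, G4.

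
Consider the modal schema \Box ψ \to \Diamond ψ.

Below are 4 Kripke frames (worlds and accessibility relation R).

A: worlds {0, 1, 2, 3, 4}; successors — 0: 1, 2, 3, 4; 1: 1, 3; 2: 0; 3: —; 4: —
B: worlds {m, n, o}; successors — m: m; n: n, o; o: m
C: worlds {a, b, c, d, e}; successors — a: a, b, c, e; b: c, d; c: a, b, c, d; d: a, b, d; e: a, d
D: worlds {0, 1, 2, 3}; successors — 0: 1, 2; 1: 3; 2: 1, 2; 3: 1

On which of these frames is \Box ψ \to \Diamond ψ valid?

The schema corresponds to seriality: \forall x \exists y Rxy.
A: fails — world 3 has no successor.
B: holds.
C: holds.
D: holds.
Valid on: B, C, D.

B, C, D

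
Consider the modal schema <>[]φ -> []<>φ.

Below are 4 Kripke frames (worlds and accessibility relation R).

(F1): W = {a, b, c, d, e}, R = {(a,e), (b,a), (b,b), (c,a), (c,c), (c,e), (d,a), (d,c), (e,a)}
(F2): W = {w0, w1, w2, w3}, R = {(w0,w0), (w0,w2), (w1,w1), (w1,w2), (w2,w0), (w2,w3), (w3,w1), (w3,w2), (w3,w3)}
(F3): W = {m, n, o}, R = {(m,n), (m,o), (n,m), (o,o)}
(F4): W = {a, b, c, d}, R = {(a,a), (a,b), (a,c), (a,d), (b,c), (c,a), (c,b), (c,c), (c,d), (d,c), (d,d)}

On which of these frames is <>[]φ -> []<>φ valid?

This is the axiom for convergence; its first-order frame correspondent is forall x forall y forall z (Rxy & Rxz -> exists w (Ryw & Rzw)).
(F1): fails — Rbb and Rba but b and a have no common successor.
(F2): fails — Rw1w2 and Rw1w1 but w2 and w1 have no common successor.
(F3): fails — Rmo and Rmn but o and n have no common successor.
(F4): holds.

(F4)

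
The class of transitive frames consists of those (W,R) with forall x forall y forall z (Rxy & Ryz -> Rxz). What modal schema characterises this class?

□ψ → □□ψ

This is transitivity; the standard corresponding axiom is 4: □ψ → □□ψ.
Suppose □ψ→□□ψ is valid. Take Rxy, Ryz and set V(ψ)={w : Rxw}. Then □ψ at x, so □□ψ at x, so □ψ at y, so ψ at z, i.e. Rxz.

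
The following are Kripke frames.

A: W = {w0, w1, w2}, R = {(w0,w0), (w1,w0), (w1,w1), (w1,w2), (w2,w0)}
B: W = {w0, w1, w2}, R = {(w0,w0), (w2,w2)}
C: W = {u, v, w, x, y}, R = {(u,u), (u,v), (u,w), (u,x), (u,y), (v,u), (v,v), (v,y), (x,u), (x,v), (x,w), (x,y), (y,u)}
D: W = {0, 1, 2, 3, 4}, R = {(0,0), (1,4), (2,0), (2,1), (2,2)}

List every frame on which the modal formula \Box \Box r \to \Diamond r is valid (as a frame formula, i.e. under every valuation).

This is the axiom for a generalized confluence (Geach) condition; its first-order frame correspondent is \forall x \exists w (x R^2 w \wedge xRw).
A: condition met.
B: fails — at w1 but no w with w1R²w and w1Rw.
C: fails — at w but no t with wR²t and wRt.
D: fails — at 1 but no w with 1R²w and 1Rw.
Valid on: A.

A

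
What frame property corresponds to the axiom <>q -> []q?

This is the CD axiom.
Its frame correspondent is partial functionality — forall x forall y forall z (Rxy & Rxz -> y = z).

Partial functionality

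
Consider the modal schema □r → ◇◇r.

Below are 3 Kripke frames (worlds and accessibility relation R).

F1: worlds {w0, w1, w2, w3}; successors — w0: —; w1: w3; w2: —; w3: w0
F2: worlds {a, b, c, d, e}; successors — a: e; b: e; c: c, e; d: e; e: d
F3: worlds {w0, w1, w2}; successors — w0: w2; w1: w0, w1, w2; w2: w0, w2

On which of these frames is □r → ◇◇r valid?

Frame correspondent (Sahlqvist): ∀x ∃w (xRw ∧ xR²w) — i.e. a generalized confluence (Geach) condition.
F1: fails — at w0 but no w with w0Rw and w0R²w.
F2: fails — at a but no w with aRw and aR²w.
F3: holds.
Valid on: F3.

F3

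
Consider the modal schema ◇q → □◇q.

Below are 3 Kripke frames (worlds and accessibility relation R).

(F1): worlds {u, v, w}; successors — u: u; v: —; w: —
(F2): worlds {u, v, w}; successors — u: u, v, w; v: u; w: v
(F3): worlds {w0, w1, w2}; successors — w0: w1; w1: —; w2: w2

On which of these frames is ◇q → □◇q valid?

This is the axiom for the Euclidean property; its first-order frame correspondent is ∀x ∀y ∀z (Rxy ∧ Rxz → Ryz).
(F1): holds.
(F2): fails — Ruv and Ruv but not Rvv.
(F3): fails — Rw0w1 and Rw0w1 but not Rw1w1.
Valid on: (F1).

(F1)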